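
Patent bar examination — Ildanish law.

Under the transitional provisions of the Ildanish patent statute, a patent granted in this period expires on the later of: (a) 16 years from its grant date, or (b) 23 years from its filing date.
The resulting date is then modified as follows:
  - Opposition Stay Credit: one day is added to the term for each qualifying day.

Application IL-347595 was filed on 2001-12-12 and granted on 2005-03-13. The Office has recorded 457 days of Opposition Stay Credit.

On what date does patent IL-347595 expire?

(a) grant + 16 years → 13 March 2021.
(b) filing + 23 years → 12 December 2024.
Later of the two: 12 December 2024.
Opposition Stay Credit: +457 days → 14 March 2026.

March 14, 2026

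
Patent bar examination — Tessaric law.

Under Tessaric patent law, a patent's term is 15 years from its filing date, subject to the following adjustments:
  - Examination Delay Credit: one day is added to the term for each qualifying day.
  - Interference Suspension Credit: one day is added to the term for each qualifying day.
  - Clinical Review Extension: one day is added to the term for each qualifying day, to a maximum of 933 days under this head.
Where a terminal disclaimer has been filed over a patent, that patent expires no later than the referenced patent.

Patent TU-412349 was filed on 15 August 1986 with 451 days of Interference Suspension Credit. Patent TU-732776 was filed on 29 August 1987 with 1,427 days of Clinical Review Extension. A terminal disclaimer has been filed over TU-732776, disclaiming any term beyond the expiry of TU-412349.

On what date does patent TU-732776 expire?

November 9, 2002

Natural term of TU-732776:
  Base: filing + 15 years → 29 August 2002.
  Clinical Review Extension: 1427 days claimed exceeds the 933-day cap, so +933 days → 19 March 2005.
Expiry of referenced patent TU-412349:
  Base: filing + 15 years → 15 August 2001.
  Interference Suspension Credit: +451 days → 9 November 2002.
Terminal disclaimer: TU-732776 expires on the earlier of 19 March 2005 and 9 November 2002.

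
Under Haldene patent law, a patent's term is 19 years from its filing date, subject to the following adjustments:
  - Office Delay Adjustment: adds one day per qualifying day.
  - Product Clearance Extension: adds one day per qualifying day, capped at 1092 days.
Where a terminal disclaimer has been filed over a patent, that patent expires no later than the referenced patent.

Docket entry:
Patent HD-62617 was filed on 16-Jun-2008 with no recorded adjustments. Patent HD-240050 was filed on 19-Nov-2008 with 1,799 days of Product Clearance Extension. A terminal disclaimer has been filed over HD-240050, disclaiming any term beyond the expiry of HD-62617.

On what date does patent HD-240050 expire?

2027-06-16

Natural term of HD-240050:
  Base: filing + 19 years → 19 November 2027.
  Product Clearance Extension: 1799 days claimed exceeds the 1092-day cap, so +1092 days → 15 November 2030.
Expiry of referenced patent HD-62617:
  Base: filing + 19 years → 16 June 2027.
Terminal disclaimer: HD-240050 expires on the earlier of 15 November 2030 and 16 June 2027.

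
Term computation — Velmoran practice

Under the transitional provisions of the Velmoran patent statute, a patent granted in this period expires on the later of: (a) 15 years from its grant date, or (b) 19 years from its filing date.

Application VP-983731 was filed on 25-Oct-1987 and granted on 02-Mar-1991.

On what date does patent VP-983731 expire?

(a) grant + 15 years → 2 March 2006.
(b) filing + 19 years → 25 October 2006.
Later of the two: 25 October 2006.

2006-10-25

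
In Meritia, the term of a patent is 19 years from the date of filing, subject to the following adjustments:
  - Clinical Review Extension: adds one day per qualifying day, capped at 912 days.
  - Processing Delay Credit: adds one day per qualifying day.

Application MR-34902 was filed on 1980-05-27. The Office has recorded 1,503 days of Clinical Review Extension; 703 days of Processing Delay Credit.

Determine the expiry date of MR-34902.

Base term: filing date + 19 years → 27 May 1999.
Clinical Review Extension: 1503 days claimed exceeds the 912-day cap, so +912 days → 24 November 2001.
Processing Delay Credit: +703 days → 28 October 2003.

2003-10-28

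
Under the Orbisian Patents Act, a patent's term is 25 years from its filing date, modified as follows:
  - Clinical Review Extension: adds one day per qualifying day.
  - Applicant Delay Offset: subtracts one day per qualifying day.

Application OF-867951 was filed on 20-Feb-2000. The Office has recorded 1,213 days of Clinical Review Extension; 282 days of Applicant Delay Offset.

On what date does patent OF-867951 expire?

2027-09-09

Base term: filing date + 25 years → 20 February 2025.
Clinical Review Extension: +1213 days → 17 June 2028.
Applicant Delay Offset: −282 days → 9 September 2027.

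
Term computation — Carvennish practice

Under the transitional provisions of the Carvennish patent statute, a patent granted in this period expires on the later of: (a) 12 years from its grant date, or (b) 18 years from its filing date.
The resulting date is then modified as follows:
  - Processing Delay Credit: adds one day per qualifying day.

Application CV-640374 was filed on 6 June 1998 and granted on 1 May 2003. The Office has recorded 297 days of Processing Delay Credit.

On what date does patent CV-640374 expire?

(a) grant + 12 years → 1 May 2015.
(b) filing + 18 years → 6 June 2016.
Later of the two: 6 June 2016.
Processing Delay Credit: +297 days → 30 March 2017.

2017-03-30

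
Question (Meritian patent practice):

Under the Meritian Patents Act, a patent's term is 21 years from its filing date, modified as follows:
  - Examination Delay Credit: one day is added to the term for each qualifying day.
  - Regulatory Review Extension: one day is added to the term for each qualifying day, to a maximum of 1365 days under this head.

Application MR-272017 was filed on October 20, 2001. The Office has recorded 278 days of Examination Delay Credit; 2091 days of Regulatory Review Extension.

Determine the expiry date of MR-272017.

Base term: filing date + 21 years → 20 October 2022.
Examination Delay Credit: +278 days → 25 July 2023.
Regulatory Review Extension: 2091 days claimed exceeds the 1365-day cap, so +1365 days → 20 April 2027.

April 20, 2027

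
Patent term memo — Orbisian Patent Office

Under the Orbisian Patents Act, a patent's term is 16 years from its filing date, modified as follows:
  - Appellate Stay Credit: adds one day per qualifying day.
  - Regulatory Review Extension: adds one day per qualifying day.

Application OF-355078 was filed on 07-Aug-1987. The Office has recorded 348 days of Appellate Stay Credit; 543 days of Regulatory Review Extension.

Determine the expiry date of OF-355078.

2006-01-14

Base term: filing date + 16 years → 7 August 2003.
Appellate Stay Credit: +348 days → 20 July 2004.
Regulatory Review Extension: +543 days → 14 January 2006.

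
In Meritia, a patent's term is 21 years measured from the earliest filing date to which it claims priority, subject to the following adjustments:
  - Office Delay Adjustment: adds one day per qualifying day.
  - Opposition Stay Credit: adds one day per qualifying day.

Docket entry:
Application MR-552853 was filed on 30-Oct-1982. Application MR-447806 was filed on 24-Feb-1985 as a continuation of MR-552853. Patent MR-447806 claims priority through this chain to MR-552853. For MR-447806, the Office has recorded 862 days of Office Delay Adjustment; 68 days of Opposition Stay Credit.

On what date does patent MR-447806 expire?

Earliest priority filing: 30 October 1982.
Base term: 30 October 1982 + 21 years → 30 October 2003.
Office Delay Adjustment: +862 days → 10 March 2006.
Opposition Stay Credit: +68 days → 17 May 2006.

2006-05-17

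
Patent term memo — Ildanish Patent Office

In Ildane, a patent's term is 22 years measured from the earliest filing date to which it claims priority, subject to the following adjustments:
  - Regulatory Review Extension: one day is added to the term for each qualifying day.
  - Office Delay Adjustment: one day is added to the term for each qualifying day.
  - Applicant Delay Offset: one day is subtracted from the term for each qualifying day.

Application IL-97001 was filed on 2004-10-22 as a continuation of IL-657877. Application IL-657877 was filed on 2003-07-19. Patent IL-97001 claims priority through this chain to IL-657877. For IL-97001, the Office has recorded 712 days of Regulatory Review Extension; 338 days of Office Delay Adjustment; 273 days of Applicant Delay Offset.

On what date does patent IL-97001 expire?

September 4, 2027

Earliest priority filing: 19 July 2003.
Base term: 19 July 2003 + 22 years → 19 July 2025.
Regulatory Review Extension: +712 days → 1 July 2027.
Office Delay Adjustment: +338 days → 3 June 2028.
Applicant Delay Offset: −273 days → 4 September 2027.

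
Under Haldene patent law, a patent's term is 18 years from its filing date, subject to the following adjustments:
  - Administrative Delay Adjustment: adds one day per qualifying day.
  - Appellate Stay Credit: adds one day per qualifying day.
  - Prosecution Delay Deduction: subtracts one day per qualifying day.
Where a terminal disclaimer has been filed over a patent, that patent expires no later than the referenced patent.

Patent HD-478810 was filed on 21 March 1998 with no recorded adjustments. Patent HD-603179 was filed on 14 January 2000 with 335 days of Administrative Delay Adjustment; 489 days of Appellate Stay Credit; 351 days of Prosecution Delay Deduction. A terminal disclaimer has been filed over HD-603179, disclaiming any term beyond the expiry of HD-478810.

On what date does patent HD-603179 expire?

Natural term of HD-603179:
  Base: filing + 18 years → 14 January 2018.
  Administrative Delay Adjustment: +335 days → 15 December 2018.
  Appellate Stay Credit: +489 days → 17 April 2020.
  Prosecution Delay Deduction: −351 days → 2 May 2019.
Expiry of referenced patent HD-478810:
  Base: filing + 18 years → 21 March 2016.
Terminal disclaimer: HD-603179 expires on the earlier of 2 May 2019 and 21 March 2016.

March 21, 2016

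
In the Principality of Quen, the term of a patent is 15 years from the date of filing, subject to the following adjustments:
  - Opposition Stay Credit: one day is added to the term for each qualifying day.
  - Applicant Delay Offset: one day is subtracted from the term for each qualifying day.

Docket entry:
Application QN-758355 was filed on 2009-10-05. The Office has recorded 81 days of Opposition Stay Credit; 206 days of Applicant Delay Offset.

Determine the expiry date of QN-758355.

Base term: filing date + 15 years → 5 October 2024.
Opposition Stay Credit: +81 days → 25 December 2024.
Applicant Delay Offset: −206 days → 2 June 2024.

2024-06-02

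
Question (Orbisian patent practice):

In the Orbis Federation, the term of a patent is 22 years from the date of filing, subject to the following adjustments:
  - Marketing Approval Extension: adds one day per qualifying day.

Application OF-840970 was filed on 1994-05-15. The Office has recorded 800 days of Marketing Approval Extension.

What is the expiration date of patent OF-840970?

2018-07-24

Base term: filing date + 22 years → 15 May 2016.
Marketing Approval Extension: +800 days → 24 July 2018.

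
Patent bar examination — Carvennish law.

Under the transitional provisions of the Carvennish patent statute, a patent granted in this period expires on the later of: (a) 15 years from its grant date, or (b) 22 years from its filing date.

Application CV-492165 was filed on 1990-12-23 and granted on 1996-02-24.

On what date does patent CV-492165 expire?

(a) grant + 15 years → 24 February 2011.
(b) filing + 22 years → 23 December 2012.
Later of the two: 23 December 2012.

2012-12-23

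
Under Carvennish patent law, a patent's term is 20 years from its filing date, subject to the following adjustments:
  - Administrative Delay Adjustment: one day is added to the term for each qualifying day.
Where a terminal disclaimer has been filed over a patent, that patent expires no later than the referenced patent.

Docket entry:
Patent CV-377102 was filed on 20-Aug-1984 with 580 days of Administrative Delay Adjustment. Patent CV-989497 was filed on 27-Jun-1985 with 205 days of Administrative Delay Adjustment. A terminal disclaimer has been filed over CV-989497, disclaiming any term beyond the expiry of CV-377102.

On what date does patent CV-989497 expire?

Natural term of CV-989497:
  Base: filing + 20 years → 27 June 2005.
  Administrative Delay Adjustment: +205 days → 18 January 2006.
Expiry of referenced patent CV-377102:
  Base: filing + 20 years → 20 August 2004.
  Administrative Delay Adjustment: +580 days → 23 March 2006.
Terminal disclaimer: CV-989497 expires on the earlier of 18 January 2006 and 23 March 2006.

2006-01-18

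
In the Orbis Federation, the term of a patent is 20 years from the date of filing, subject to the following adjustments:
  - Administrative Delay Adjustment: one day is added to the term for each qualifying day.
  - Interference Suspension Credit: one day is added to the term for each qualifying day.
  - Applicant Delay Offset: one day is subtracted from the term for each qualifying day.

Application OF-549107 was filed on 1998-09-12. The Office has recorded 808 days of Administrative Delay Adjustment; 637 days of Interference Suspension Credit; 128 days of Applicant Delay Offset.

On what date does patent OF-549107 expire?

Base term: filing date + 20 years → 12 September 2018.
Administrative Delay Adjustment: +808 days → 28 November 2020.
Interference Suspension Credit: +637 days → 27 August 2022.
Applicant Delay Offset: −128 days → 21 April 2022.

April 21, 2022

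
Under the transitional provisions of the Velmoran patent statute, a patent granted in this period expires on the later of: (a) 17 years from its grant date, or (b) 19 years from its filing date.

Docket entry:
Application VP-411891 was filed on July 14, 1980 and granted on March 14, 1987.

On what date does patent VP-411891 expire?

(a) grant + 17 years → 14 March 2004.
(b) filing + 19 years → 14 July 1999.
Later of the two: 14 March 2004.

2004-03-14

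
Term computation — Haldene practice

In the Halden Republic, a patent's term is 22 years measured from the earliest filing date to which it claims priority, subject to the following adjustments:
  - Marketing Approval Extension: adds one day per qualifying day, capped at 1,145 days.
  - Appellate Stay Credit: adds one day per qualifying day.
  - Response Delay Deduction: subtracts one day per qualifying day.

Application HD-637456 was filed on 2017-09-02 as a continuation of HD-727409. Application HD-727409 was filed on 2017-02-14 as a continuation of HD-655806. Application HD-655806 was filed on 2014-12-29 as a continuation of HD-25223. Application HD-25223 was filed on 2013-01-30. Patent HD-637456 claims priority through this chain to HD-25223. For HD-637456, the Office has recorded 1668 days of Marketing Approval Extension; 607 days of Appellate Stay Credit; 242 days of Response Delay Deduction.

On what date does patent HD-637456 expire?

2039-03-20

Earliest priority filing: 30 January 2013.
Base term: 30 January 2013 + 22 years → 30 January 2035.
Marketing Approval Extension: 1668 days claimed exceeds the 1145-day cap, so +1145 days → 20 March 2038.
Appellate Stay Credit: +607 days → 17 November 2039.
Response Delay Deduction: −242 days → 20 March 2039.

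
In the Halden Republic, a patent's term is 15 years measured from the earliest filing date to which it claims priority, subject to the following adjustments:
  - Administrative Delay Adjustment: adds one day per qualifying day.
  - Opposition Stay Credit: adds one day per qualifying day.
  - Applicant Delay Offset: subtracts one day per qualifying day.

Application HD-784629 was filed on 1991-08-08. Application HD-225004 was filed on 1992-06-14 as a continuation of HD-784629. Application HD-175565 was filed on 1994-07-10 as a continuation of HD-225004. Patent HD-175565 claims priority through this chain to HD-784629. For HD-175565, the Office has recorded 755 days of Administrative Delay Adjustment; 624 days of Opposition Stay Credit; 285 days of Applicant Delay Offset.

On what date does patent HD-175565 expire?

Earliest priority filing: 8 August 1991.
Base term: 8 August 1991 + 15 years → 8 August 2006.
Administrative Delay Adjustment: +755 days → 1 September 2008.
Opposition Stay Credit: +624 days → 18 May 2010.
Applicant Delay Offset: −285 days → 6 August 2009.

August 6, 2009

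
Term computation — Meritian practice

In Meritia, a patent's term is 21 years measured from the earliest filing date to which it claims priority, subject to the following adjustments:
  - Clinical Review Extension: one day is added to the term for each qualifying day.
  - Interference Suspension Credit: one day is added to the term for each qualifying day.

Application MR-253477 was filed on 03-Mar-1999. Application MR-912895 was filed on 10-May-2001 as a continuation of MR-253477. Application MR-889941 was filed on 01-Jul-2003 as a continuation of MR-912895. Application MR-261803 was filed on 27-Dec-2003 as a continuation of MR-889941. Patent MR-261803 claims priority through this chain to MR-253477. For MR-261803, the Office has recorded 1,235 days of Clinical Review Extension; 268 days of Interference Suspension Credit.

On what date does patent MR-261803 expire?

Earliest priority filing: 3 March 1999.
Base term: 3 March 1999 + 21 years → 3 March 2020.
Clinical Review Extension: +1235 days → 21 July 2023.
Interference Suspension Credit: +268 days → 14 April 2024.

2024-04-14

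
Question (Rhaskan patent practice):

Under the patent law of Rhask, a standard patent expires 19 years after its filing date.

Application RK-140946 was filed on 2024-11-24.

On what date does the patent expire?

Filing date + 19 years → 24 November 2043.

2043-11-24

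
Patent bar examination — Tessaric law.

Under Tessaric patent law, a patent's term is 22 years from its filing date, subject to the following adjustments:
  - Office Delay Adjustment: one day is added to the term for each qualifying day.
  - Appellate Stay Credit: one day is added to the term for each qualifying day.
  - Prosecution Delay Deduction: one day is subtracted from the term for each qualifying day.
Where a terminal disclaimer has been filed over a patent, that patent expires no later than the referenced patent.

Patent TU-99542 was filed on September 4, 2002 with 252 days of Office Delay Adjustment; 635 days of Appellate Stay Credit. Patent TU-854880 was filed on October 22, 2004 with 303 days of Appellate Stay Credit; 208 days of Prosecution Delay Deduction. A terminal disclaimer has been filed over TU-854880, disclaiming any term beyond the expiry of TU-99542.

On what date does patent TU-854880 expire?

Natural term of TU-854880:
  Base: filing + 22 years → 22 October 2026.
  Appellate Stay Credit: +303 days → 21 August 2027.
  Prosecution Delay Deduction: −208 days → 25 January 2027.
Expiry of referenced patent TU-99542:
  Base: filing + 22 years → 4 September 2024.
  Office Delay Adjustment: +252 days → 14 May 2025.
  Appellate Stay Credit: +635 days → 8 February 2027.
Terminal disclaimer: TU-854880 expires on the earlier of 25 January 2027 and 8 February 2027.

2027-01-25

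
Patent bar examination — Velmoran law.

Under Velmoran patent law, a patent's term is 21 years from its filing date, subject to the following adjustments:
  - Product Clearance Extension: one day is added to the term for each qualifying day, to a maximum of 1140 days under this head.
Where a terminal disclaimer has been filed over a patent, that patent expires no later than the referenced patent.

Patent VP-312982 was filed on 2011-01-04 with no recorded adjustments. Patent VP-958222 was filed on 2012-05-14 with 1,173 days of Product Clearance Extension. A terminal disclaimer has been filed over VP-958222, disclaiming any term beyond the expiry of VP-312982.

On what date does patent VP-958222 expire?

Natural term of VP-958222:
  Base: filing + 21 years → 14 May 2033.
  Product Clearance Extension: 1173 days claimed exceeds the 1140-day cap, so +1140 days → 27 June 2036.
Expiry of referenced patent VP-312982:
  Base: filing + 21 years → 4 January 2032.
Terminal disclaimer: VP-958222 expires on the earlier of 27 June 2036 and 4 January 2032.

2032-01-04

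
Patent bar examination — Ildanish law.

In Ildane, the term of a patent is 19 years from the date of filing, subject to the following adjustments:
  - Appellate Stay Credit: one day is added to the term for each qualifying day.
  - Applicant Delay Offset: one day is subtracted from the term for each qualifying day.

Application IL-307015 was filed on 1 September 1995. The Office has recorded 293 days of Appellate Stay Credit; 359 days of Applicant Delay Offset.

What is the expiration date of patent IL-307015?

Base term: filing date + 19 years → 1 September 2014.
Appellate Stay Credit: +293 days → 21 June 2015.
Applicant Delay Offset: −359 days → 27 June 2014.

2014-06-27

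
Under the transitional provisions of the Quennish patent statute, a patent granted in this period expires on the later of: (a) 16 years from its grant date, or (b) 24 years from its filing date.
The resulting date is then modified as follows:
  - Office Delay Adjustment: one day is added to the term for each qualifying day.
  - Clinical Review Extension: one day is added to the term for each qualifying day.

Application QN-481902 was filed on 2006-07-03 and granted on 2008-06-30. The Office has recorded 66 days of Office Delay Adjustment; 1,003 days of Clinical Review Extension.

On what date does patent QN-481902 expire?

2033-06-06

(a) grant + 16 years → 30 June 2024.
(b) filing + 24 years → 3 July 2030.
Later of the two: 3 July 2030.
Office Delay Adjustment: +66 days → 7 September 2030.
Clinical Review Extension: +1003 days → 6 June 2033.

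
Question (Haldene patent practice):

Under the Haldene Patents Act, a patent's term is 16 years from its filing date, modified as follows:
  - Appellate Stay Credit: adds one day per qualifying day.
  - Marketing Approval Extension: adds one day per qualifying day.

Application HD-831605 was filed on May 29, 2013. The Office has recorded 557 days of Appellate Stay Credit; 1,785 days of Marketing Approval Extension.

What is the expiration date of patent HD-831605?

Base term: filing date + 16 years → 29 May 2029.
Appellate Stay Credit: +557 days → 7 December 2030.
Marketing Approval Extension: +1785 days → 27 October 2035.

2035-10-27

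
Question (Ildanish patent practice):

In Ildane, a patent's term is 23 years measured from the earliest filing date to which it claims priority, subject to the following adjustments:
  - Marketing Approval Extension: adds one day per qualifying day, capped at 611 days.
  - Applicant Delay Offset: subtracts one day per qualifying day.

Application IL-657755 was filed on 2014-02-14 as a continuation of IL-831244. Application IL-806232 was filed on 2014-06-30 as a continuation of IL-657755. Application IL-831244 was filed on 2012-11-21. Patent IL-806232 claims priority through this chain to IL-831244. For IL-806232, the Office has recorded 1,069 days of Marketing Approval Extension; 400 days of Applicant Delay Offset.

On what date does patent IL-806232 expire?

June 19, 2036

Earliest priority filing: 21 November 2012.
Base term: 21 November 2012 + 23 years → 21 November 2035.
Marketing Approval Extension: 1069 days claimed exceeds the 611-day cap, so +611 days → 24 July 2037.
Applicant Delay Offset: −400 days → 19 June 2036.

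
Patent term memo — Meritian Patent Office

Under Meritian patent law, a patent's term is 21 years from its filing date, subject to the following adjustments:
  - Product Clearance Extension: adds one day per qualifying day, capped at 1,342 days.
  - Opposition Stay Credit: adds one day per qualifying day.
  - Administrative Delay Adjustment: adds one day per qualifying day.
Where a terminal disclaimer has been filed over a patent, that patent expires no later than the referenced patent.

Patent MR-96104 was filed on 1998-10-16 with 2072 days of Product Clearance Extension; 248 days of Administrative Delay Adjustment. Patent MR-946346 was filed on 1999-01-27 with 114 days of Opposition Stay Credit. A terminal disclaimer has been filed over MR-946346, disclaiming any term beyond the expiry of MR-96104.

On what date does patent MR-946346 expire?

2020-05-20

Natural term of MR-946346:
  Base: filing + 21 years → 27 January 2020.
  Opposition Stay Credit: +114 days → 20 May 2020.
Expiry of referenced patent MR-96104:
  Base: filing + 21 years → 16 October 2019.
  Product Clearance Extension: 2072 days claimed exceeds the 1342-day cap, so +1342 days → 19 June 2023.
  Administrative Delay Adjustment: +248 days → 22 February 2024.
Terminal disclaimer: MR-946346 expires on the earlier of 20 May 2020 and 22 February 2024.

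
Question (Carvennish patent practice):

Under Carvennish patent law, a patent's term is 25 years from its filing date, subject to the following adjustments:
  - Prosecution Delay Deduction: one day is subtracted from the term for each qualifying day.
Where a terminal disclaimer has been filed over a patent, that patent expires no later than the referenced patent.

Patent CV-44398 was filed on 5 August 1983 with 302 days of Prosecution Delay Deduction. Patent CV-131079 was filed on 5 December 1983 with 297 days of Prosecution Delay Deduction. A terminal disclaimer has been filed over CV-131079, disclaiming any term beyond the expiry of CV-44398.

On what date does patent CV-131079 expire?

Natural term of CV-131079:
  Base: filing + 25 years → 5 December 2008.
  Prosecution Delay Deduction: −297 days → 12 February 2008.
Expiry of referenced patent CV-44398:
  Base: filing + 25 years → 5 August 2008.
  Prosecution Delay Deduction: −302 days → 8 October 2007.
Terminal disclaimer: CV-131079 expires on the earlier of 12 February 2008 and 8 October 2007.

October 8, 2007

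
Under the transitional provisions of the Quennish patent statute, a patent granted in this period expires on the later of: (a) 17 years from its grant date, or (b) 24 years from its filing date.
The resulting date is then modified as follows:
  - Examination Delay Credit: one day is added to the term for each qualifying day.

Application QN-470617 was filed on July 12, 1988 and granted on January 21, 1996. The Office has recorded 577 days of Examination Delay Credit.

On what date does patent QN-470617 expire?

(a) grant + 17 years → 21 January 2013.
(b) filing + 24 years → 12 July 2012.
Later of the two: 21 January 2013.
Examination Delay Credit: +577 days → 21 August 2014.

August 21, 2014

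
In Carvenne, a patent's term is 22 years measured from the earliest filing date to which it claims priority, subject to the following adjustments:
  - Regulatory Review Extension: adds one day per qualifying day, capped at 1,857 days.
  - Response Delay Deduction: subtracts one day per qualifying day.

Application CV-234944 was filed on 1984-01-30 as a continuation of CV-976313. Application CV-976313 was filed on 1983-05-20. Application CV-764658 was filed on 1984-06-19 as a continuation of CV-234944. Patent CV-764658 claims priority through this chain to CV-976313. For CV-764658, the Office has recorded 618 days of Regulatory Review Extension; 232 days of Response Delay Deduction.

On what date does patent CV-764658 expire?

June 10, 2006

Earliest priority filing: 20 May 1983.
Base term: 20 May 1983 + 22 years → 20 May 2005.
Regulatory Review Extension: 618 days (within the 1857-day cap) → +618 days → 28 January 2007.
Response Delay Deduction: −232 days → 10 June 2006.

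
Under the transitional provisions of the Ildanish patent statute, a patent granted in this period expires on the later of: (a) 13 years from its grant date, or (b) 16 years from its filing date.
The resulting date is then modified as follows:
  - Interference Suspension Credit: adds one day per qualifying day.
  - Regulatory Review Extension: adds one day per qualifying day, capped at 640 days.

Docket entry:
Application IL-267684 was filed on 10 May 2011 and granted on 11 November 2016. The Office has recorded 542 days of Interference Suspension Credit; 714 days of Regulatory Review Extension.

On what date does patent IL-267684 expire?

February 5, 2033

(a) grant + 13 years → 11 November 2029.
(b) filing + 16 years → 10 May 2027.
Later of the two: 11 November 2029.
Interference Suspension Credit: +542 days → 7 May 2031.
Regulatory Review Extension: 714 days claimed exceeds the 640-day cap, so +640 days → 5 February 2033.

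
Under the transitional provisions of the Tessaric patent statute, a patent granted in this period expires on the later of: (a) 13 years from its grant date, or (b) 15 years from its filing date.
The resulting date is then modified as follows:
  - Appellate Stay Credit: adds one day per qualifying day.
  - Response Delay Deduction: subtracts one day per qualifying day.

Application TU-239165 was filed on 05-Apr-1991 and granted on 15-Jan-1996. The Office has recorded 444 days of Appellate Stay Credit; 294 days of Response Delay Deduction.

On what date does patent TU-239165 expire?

June 14, 2009

(a) grant + 13 years → 15 January 2009.
(b) filing + 15 years → 5 April 2006.
Later of the two: 15 January 2009.
Appellate Stay Credit: +444 days → 4 April 2010.
Response Delay Deduction: −294 days → 14 June 2009.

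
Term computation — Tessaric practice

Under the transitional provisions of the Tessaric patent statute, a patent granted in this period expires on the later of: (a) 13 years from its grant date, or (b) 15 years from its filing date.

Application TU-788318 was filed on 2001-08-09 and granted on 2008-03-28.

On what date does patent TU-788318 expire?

(a) grant + 13 years → 28 March 2021.
(b) filing + 15 years → 9 August 2016.
Later of the two: 28 March 2021.

2021-03-28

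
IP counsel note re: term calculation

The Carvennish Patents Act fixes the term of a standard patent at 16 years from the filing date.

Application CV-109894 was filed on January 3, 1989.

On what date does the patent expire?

Filing date + 16 years → 3 January 2005.

January 3, 2005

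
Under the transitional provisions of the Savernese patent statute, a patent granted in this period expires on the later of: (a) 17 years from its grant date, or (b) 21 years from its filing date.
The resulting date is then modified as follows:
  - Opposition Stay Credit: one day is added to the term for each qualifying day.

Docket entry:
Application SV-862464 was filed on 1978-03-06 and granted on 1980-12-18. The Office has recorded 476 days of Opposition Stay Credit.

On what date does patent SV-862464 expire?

(a) grant + 17 years → 18 December 1997.
(b) filing + 21 years → 6 March 1999.
Later of the two: 6 March 1999.
Opposition Stay Credit: +476 days → 24 June 2000.

2000-06-24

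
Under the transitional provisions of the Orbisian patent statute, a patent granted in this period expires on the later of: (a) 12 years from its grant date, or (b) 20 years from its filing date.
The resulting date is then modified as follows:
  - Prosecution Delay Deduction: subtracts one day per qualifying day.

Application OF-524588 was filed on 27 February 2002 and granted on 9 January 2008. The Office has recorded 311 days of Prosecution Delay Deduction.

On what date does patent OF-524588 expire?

2021-04-22

(a) grant + 12 years → 9 January 2020.
(b) filing + 20 years → 27 February 2022.
Later of the two: 27 February 2022.
Prosecution Delay Deduction: −311 days → 22 April 2021.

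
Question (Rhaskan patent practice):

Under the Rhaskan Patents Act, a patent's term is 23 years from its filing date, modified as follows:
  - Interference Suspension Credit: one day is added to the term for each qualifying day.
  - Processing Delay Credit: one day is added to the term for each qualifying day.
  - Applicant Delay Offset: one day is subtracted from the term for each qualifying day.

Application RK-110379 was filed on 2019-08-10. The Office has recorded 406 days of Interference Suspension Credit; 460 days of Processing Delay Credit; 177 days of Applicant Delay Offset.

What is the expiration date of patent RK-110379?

2044-06-29

Base term: filing date + 23 years → 10 August 2042.
Interference Suspension Credit: +406 days → 20 September 2043.
Processing Delay Credit: +460 days → 23 December 2044.
Applicant Delay Offset: −177 days → 29 June 2044.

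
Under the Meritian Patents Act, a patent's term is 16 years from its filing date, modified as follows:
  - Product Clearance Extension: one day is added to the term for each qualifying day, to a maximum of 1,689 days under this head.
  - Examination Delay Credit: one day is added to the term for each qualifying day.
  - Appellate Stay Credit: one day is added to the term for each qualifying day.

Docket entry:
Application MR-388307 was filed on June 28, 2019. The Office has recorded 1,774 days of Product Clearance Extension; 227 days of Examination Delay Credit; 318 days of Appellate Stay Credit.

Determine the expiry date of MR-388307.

Base term: filing date + 16 years → 28 June 2035.
Product Clearance Extension: 1774 days claimed exceeds the 1689-day cap, so +1689 days → 11 February 2040.
Examination Delay Credit: +227 days → 25 September 2040.
Appellate Stay Credit: +318 days → 9 August 2041.

2041-08-09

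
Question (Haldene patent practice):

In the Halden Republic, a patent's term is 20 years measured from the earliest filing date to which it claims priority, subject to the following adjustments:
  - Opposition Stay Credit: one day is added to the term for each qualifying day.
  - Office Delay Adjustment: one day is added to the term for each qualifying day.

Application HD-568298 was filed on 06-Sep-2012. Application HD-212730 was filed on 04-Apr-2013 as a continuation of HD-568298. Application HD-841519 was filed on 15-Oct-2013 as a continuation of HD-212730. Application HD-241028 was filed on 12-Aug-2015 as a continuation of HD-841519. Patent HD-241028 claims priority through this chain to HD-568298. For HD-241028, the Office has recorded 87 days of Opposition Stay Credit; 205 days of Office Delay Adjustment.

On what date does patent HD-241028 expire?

June 25, 2033

Earliest priority filing: 6 September 2012.
Base term: 6 September 2012 + 20 years → 6 September 2032.
Opposition Stay Credit: +87 days → 2 December 2032.
Office Delay Adjustment: +205 days → 25 June 2033.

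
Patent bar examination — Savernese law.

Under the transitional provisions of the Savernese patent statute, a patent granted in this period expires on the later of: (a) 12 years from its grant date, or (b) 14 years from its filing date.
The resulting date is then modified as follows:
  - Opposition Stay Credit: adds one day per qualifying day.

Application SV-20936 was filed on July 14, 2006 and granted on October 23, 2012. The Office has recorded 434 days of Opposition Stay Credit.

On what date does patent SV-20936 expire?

(a) grant + 12 years → 23 October 2024.
(b) filing + 14 years → 14 July 2020.
Later of the two: 23 October 2024.
Opposition Stay Credit: +434 days → 31 December 2025.

December 31, 2025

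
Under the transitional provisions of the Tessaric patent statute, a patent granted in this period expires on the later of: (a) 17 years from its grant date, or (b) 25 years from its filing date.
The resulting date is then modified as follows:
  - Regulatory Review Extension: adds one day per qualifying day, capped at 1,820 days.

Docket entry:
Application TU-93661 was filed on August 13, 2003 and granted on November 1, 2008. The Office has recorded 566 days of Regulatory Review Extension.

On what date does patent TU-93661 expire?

(a) grant + 17 years → 1 November 2025.
(b) filing + 25 years → 13 August 2028.
Later of the two: 13 August 2028.
Regulatory Review Extension: 566 days (within the 1820-day cap) → +566 days → 2 March 2030.

March 2, 2030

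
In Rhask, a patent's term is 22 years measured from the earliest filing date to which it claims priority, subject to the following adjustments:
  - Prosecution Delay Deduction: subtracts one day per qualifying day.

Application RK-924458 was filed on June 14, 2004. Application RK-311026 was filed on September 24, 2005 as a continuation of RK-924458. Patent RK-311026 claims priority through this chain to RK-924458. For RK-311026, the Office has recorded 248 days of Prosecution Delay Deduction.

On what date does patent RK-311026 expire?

Earliest priority filing: 14 June 2004.
Base term: 14 June 2004 + 22 years → 14 June 2026.
Prosecution Delay Deduction: −248 days → 9 October 2025.

2025-10-09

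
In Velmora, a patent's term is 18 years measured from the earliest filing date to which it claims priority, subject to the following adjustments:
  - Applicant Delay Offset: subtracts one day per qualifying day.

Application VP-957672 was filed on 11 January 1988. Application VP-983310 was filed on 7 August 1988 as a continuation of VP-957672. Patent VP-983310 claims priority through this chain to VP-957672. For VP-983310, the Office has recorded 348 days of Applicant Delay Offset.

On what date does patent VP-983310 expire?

Earliest priority filing: 11 January 1988.
Base term: 11 January 1988 + 18 years → 11 January 2006.
Applicant Delay Offset: −348 days → 28 January 2005.

January 28, 2005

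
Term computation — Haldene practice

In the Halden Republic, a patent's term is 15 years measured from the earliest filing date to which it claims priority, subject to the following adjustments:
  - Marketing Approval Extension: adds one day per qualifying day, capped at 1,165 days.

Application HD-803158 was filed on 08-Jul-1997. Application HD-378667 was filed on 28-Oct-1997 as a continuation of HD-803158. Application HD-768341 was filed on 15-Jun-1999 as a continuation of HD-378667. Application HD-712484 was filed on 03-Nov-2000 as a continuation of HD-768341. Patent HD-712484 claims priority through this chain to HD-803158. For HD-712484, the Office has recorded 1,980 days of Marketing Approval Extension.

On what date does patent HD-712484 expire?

September 16, 2015

Earliest priority filing: 8 July 1997.
Base term: 8 July 1997 + 15 years → 8 July 2012.
Marketing Approval Extension: 1980 days claimed exceeds the 1165-day cap, so +1165 days → 16 September 2015.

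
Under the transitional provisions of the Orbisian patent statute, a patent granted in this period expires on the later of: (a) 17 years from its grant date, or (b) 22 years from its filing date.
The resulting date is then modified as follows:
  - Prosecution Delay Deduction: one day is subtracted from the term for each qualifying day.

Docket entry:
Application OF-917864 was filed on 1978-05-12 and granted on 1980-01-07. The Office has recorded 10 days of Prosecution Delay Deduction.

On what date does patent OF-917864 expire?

May 2, 2000

(a) grant + 17 years → 7 January 1997.
(b) filing + 22 years → 12 May 2000.
Later of the two: 12 May 2000.
Prosecution Delay Deduction: −10 days → 2 May 2000.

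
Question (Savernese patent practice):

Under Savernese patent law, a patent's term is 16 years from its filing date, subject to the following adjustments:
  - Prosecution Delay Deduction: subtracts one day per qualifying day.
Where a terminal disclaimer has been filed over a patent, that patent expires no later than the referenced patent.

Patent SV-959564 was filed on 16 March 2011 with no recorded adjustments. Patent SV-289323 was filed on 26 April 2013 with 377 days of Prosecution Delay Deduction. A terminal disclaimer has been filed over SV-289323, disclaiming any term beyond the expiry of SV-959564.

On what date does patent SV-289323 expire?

Natural term of SV-289323:
  Base: filing + 16 years → 26 April 2029.
  Prosecution Delay Deduction: −377 days → 14 April 2028.
Expiry of referenced patent SV-959564:
  Base: filing + 16 years → 16 March 2027.
Terminal disclaimer: SV-289323 expires on the earlier of 14 April 2028 and 16 March 2027.

2027-03-16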